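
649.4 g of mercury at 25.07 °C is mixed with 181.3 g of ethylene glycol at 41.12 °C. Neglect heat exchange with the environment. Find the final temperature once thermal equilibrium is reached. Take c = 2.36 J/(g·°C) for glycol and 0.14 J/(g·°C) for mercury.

Heat gained plus heat lost sum to zero:
181.3×2.36×(T − 41.12) + 649.4×0.14×(T − 25.07) = 0
427.87(T − 41.12) + 90.92(T − 25.07) = 0
518.78 T = 19873
T = 19873 / 518.78 = 38.3 °C

T_f ≈ 38.3 °C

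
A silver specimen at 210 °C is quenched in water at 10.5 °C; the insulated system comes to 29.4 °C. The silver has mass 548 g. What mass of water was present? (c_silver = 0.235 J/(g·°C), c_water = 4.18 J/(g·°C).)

m ≈ 294 g

Heat gained plus heat lost sum to zero:
548·0.235·(29.4 − 210) + m·4.18·(29.4 − 10.5) = 0
79 m = 23258
m = 23258/79 ≈ 294.4 g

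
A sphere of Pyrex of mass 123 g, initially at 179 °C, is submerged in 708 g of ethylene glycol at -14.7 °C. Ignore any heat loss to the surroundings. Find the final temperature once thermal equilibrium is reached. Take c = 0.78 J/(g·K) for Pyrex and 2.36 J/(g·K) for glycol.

T_f ≈ -4.2 °C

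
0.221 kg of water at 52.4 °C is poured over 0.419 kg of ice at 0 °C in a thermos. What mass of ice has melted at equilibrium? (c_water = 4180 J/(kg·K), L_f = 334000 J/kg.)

m_melted ≈ 0.145 kg

Water can give up m c ΔT = 0.221×4180×52.4 = 48406 J before reaching 0 °C.
Fully melting the ice requires m_ice L_f = 0.419×334000 = 139946 J.
That's not enough to melt it all — equilibrium is at 0 °C with ice remaining.
Mass melted = 48406/334000 ≈ 0.1449 kg.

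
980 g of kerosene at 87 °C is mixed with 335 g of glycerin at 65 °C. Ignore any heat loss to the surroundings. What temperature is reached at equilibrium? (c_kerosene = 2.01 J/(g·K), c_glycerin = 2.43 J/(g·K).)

Heat lost by the kerosene equals heat gained by the glycerin:
980*2.01*(87 − T) = 335*2.43*(T − 65)
1969.8(87 − T) = 814.05(T − 65)
2783.8 T = 224286  ⇒  T ≈ 80.57 °C

T_f ≈ 80.6 °C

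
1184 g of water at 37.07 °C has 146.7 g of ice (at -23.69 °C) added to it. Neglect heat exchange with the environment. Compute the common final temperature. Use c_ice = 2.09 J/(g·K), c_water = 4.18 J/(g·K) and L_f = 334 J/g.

T_f ≈ 22.9 °C

Taking heat into each body as positive, Σ m c ΔT = 0:
ice -23.69→0 °C: 146.7·2.09·23.69 = 7263.4
  fusion: m_ice L_f = 146.7·334 = 48998
  meltwater 0→T: 146.7·4.18·T = 613.21 T
  water: 4949.1(T − 37.07)
5562.3 T = 183464 − 56261 = 127203
T ≈ 22.87 °C. Since T > 0 °C, the all-ice-melts assumption holds.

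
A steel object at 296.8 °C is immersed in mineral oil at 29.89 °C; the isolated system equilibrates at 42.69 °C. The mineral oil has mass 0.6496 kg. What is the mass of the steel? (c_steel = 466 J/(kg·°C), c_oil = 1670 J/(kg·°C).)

Energy conservation, ΣQ = 0:
m×466×(42.69 − 296.8) + 0.6496×1670×(42.69 − 29.89) = 0
-118415 m = -13886
m = -13886/-118415 ≈ 0.1173 kg

m ≈ 0.117 kg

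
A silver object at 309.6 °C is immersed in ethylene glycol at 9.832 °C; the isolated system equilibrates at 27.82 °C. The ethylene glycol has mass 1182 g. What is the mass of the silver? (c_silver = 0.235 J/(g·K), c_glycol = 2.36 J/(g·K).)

m ≈ 758 g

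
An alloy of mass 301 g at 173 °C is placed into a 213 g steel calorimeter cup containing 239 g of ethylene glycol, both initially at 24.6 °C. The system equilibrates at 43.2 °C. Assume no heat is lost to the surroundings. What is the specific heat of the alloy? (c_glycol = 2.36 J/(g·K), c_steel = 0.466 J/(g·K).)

Conservation of energy gives ΣQ = 0:
301·c·(43.2 − 173) + 239·2.36·(43.2 − 24.6) + 213·0.466·(43.2 − 24.6) = 0
-39070 c = -12337
c = -12337/-39070 ≈ 0.3158 J/(g·K)

c ≈ 0.316 J/(g·K)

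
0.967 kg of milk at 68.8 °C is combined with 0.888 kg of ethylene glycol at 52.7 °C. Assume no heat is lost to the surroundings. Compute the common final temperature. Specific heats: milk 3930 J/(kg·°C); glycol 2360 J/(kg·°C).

T_f ≈ 63.1 °C

T_f is the heat-capacity-weighted average of the initial temperatures:
T_f = (3800.3×68.8 + 2095.7×52.7) / (3800.3 + 2095.7)
    = 371904 / 5896 ≈ 63.08 °C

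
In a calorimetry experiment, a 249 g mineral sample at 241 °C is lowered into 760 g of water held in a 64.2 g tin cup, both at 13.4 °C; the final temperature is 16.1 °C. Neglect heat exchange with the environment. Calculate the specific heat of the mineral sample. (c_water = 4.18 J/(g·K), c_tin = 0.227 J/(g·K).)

c ≈ 0.154 J/(g·K)

Heat gained plus heat lost sum to zero:
249·c·(16.1 − 241) + 760·4.18·(16.1 − 13.4) + 64.2·0.227·(16.1 − 13.4) = 0
-56000 c = -8616.7
c = -8616.7/-56000 ≈ 0.1539 J/(g·K)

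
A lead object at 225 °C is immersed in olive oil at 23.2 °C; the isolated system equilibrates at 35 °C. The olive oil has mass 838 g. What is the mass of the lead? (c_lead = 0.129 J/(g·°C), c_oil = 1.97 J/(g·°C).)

Taking heat into each body as positive, Σ m c ΔT = 0:
m·0.129·(35 − 225) + 838·1.97·(35 − 23.2) = 0
-24.51 m = -19480
m = -19480/-24.51 ≈ 794.8 g

m ≈ 795 g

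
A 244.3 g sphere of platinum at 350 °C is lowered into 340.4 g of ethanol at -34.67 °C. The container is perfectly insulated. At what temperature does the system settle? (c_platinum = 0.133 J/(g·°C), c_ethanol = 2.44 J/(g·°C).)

Conservation of energy gives ΣQ = 0:
244.3×0.133×(T − 350) + 340.4×2.44×(T − (-34.67)) = 0
32.49(T − 350) + 830.58(T − (-34.67)) = 0
863.07 T = -17424
T = -17424 / 863.07 = -20.2 °C

T_f ≈ -20.2 °C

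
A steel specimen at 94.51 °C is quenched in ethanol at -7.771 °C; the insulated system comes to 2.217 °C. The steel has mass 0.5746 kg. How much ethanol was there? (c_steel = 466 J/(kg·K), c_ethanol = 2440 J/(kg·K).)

|Q_steel| = |Q_ethanol|:
0.5746·466·(94.51 − 2.217) = m·2440·(2.217 − (-7.771))
24371 m = 24713  ⇒  m ≈ 1.014 kg

m ≈ 1.01 kg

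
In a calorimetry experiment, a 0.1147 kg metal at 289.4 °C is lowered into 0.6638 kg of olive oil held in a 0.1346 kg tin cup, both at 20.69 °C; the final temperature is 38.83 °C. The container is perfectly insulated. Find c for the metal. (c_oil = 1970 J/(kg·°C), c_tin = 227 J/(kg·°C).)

c ≈ 845 J/(kg·°C)

Net heat exchanged in the isolated system is zero:
0.1147×c×(38.83 − 289.4) + 0.6638×1970×(38.83 − 20.69) + 0.1346×227×(38.83 − 20.69) = 0
-28.74 c = -24276
c = -24276/-28.74 ≈ 844.7 J/(kg·°C)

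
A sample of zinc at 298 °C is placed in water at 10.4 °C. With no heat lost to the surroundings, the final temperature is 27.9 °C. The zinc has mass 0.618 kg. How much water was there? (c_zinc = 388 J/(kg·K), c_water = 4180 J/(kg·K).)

m ≈ 0.885 kg

Heat lost by the zinc = heat gained by the water:
0.618·388·(298 − 27.9) = m·4180·(27.9 − 10.4)
73150 m = 64766  ⇒  m ≈ 0.8854 kg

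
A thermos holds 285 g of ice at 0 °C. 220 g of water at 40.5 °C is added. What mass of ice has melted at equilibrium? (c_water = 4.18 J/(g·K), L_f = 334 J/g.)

Cooling the water to 0 °C releases 220×4.18×40.5 = 37244 J.
Fully melting the ice requires m_ice L_f = 285×334 = 95190 J.
37244 J < 95190 J, so only part of the ice melts and the system sits at 0 °C.
m_melted×334 = 37244  ⇒  m_melted ≈ 111.5 g.

m_melted ≈ 112 g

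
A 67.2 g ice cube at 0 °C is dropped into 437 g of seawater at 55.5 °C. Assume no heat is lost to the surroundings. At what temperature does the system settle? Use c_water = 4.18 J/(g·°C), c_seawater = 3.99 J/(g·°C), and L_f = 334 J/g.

Energy balance with sensible and latent terms:
melt ice: 67.2·334 = 22445
  meltwater 0→T: 67.2·4.18·T = 280.9 T
  seawater cools: 437·3.99·(T − 55.5) = 1743.6(T − 55.5)
2024.5 T = 96771 − 22445 = 74327
T ≈ 36.71 °C — above 0 °C, consistent with complete melting.

T_f ≈ 36.7 °C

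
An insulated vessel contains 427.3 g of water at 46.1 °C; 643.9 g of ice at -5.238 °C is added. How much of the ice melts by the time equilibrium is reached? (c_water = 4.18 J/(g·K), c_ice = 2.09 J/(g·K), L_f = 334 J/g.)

Cooling the water to 0 °C releases 427.3×4.18×46.1 = 82340 J.
Warming the ice to 0 °C takes 643.9×2.09×5.238 = 7049 J, leaving 75291 J for melting.
Fully melting the ice requires m_ice L_f = 643.9×334 = 215063 J.
75291 J < 215063 J, so only part of the ice melts and the system sits at 0 °C.
m_melt = 75291 / L_f = 225.4 g.

m_melted ≈ 225 g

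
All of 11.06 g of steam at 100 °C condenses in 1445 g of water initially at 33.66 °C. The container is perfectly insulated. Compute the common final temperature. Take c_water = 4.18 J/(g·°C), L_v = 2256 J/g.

T_f ≈ 38.3 °C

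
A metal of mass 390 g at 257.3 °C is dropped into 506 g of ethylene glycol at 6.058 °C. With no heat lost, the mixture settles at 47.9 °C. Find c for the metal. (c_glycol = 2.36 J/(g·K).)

Heat lost by the metal = heat gained by the glycol:
390·c·(257.3 − 47.9) = 506·2.36·(47.9 − 6.058)
81666 c = 49966  ⇒  c ≈ 0.6118 J/(g·K)

c ≈ 0.612 J/(g·K)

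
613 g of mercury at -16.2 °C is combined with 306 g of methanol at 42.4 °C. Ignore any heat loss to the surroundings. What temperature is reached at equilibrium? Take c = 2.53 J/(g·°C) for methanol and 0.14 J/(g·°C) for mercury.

Set heat shed by the hot body equal to heat absorbed by the cold body:
306·2.53·(42.4 − T) = 613·0.14·(T − (-16.2))
774.18(42.4 − T) = 85.82(T − (-16.2))
860 T = 31435  ⇒  T ≈ 36.55 °C

T_f ≈ 36.6 °C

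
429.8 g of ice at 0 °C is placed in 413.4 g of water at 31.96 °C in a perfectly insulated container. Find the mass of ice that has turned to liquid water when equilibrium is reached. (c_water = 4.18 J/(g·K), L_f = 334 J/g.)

Cooling the water to 0 °C releases 413.4·4.18·31.96 = 55227 J.
To melt every bit of ice: 429.8·334 = 143553 J.
55227 J < 143553 J, so only part of the ice melts and the system sits at 0 °C.
Mass melted = 55227/334 ≈ 165.4 g.

m_melted ≈ 165 g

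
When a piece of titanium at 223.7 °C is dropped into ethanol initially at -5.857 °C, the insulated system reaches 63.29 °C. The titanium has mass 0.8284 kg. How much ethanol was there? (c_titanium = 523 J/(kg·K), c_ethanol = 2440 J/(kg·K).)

m ≈ 0.412 kg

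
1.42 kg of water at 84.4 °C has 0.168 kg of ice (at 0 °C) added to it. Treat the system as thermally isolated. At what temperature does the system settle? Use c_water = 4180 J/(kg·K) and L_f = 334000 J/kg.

T_f ≈ 67.0 °C

Sum of m c ΔT and latent-heat terms is zero:
melt ice: 0.168·334000 = 56112; meltwater 0→T: 0.168·4180·T = 702.24 T; water cools: 1.42·4180·(T − 84.4) = 5935.6(T − 84.4)
6637.8 T = 500965 − 56112 = 444853
T ≈ 67.02 °C. Since T > 0 °C, the all-ice-melts assumption holds.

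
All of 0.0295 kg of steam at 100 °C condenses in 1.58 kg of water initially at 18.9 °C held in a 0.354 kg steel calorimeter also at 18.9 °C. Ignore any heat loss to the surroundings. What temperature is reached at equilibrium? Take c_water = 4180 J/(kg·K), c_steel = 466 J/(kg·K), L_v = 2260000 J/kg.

Sum of m c ΔT and latent-heat terms is zero:
latent heat released on condensation: 0.0295×2260000 = 66670
  condensate cools 100→T: 0.0295×4180×(T − 100) = 123.31(T − 100)
  original water: 6604.4(T − 18.9)
  cup: 164.96(T − 18.9)
6892.7 T = 66670 + 12331 + 127941 = 206942
T ≈ 30.02 °C (< 100 °C, so full condensation is consistent).

T_f ≈ 30.0 °C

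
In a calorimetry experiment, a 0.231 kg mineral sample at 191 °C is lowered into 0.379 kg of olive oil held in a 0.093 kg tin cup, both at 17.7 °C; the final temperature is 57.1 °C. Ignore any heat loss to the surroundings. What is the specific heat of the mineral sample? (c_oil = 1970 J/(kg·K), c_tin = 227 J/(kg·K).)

c ≈ 978 J/(kg·K)

Let T be the final temperature. ΣQ_i = 0:
0.231·c·(57.1 − 191) + 0.379·1970·(57.1 − 17.7) + 0.093·227·(57.1 − 17.7) = 0
-30.93 c = -30249
c = -30249/-30.93 ≈ 978 J/(kg·K)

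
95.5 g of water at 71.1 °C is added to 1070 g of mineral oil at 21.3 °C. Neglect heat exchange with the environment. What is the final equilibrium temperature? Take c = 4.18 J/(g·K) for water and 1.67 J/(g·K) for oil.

Setting the total heat transfer to zero:
95.5·4.18·(T − 71.1) + 1070·1.67·(T − 21.3) = 0
(399.19 + 1786.9) T = 399.19·71.1 + 1786.9·21.3
T ≈ 30.39 °C

T_f ≈ 30.4 °C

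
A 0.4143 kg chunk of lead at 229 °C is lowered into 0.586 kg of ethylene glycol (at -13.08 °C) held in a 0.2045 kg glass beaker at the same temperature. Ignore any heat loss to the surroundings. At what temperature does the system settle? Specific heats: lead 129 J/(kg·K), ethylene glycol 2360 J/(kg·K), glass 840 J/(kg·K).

T_f ≈ -5.0 °C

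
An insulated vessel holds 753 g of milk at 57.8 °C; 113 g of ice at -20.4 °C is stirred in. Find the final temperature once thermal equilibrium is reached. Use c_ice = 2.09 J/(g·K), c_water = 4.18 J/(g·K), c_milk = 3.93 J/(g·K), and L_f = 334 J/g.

Heat gained plus heat lost sum to zero:
warm ice to 0 °C: 113×2.09×(0 − (-20.4)) = 4817.9; latent heat to melt: 113×334 = 37742; warm the meltwater: 472.34 T; milk: 2959.3(T − 57.8)
3431.6 T = 171047 − 42560 = 128487
T ≈ 37.44 °C — above 0 °C, consistent with complete melting.

T_f ≈ 37.4 °C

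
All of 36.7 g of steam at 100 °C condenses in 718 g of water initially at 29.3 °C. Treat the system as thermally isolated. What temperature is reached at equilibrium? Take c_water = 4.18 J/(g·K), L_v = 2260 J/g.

T_f ≈ 59.0 °C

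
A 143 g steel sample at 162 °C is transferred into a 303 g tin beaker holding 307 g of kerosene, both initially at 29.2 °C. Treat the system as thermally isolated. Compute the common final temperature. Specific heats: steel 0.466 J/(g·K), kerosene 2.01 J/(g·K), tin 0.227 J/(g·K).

Let T be the final temperature. ΣQ_i = 0:
143×0.466×(T − 162) + 307×2.01×(T − 29.2) + 303×0.227×(T − 29.2) = 0
66.64(T − 162) + 617.07(T − 29.2) + 68.78(T − 29.2) = 0
752.49 T = 30822
T = 30822/752.49 ≈ 40.96 °C

T_f ≈ 41.0 °C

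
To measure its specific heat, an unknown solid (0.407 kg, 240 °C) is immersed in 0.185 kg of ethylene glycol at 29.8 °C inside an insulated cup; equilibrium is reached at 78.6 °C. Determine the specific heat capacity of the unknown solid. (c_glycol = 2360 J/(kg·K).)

c ≈ 324 J/(kg·K)

Taking heat into each body as positive, Σ m c ΔT = 0:
0.407·c·(78.6 − 240) + 0.185·2360·(78.6 − 29.8) = 0
-65.69 c = -21306
c = -21306/-65.69 ≈ 324.3 J/(kg·K)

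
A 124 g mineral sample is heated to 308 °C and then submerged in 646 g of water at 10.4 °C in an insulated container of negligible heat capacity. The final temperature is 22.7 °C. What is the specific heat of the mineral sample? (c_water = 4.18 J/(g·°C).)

c ≈ 0.939 J/(g·°C)

Conservation of energy gives ΣQ = 0:
124×c×(22.7 − 308) + 646×4.18×(22.7 − 10.4) = 0
-35377 c = -33213
c = -33213/-35377 ≈ 0.9388 J/(g·°C)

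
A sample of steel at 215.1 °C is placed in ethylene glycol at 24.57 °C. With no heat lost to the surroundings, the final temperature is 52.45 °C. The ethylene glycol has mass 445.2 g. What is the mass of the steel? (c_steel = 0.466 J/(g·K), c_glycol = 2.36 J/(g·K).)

|Q_steel| = |Q_glycol|:
m×0.466×(215.1 − 52.45) = 445.2×2.36×(52.45 − 24.57)
75.79 m = 29293  ⇒  m ≈ 386.5 g

m ≈ 386 g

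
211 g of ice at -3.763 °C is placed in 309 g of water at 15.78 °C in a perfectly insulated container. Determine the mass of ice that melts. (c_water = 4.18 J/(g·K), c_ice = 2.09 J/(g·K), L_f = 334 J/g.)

Cooling the water to 0 °C releases 309·4.18·15.78 = 20382 J.
Of that, 211·2.09·3.763 = 1659.4 J goes to bring the ice to 0 °C, leaving 18722 J.
Fully melting the ice requires m_ice L_f = 211·334 = 70474 J.
18722 J < 70474 J, so only part of the ice melts and the system sits at 0 °C.
Mass melted = 18722/334 ≈ 56.05 g.

m_melted ≈ 56.1 g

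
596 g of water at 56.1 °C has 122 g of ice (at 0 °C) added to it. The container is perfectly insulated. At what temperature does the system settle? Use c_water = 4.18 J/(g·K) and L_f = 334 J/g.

Energy conservation, ΣQ = 0:
fusion: m_ice L_f = 122·334 = 40748
  warm the meltwater: 509.96 T
  water: 2491.3(T − 56.1)
3001.2 T = 139761 − 40748 = 99013
T ≈ 32.99 °C. Since T > 0 °C, the all-ice-melts assumption holds.

T_f ≈ 33.0 °C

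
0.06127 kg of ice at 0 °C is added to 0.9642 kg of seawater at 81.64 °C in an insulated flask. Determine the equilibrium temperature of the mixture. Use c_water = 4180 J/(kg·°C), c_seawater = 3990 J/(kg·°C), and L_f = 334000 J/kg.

T_f ≈ 71.6 °C

Heat gained plus heat lost sum to zero:
latent heat to melt: 0.06127×334000 = 20464; warm the meltwater: 256.11 T; seawater: 3847.2(T − 81.64)
4103.3 T = 314082 − 20464 = 293618
T ≈ 71.56 °C (positive, so assuming full melt was valid).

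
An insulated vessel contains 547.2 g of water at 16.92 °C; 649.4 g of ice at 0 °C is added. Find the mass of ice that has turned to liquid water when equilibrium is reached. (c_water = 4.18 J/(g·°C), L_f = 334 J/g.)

Heat available from the water dropping to 0 °C: 547.2·4.18·16.92 = 38701 J.
Fully melting the ice requires m_ice L_f = 649.4·334 = 216900 J.
That's not enough to melt it all — equilibrium is at 0 °C with ice remaining.
Mass melted = 38701/334 ≈ 115.9 g.

m_melted ≈ 116 g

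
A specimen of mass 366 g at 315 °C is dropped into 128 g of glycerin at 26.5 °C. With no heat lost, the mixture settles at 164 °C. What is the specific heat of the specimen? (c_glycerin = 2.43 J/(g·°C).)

c ≈ 0.774 J/(g·°C)

m_s c (T_s − T_f) = m_glycerin c_glycerin (T_f − T_0):
366×c×(315 − 164) = 128×2.43×(164 − 26.5)
55266 c = 42768  ⇒  c ≈ 0.7739 J/(g·°C)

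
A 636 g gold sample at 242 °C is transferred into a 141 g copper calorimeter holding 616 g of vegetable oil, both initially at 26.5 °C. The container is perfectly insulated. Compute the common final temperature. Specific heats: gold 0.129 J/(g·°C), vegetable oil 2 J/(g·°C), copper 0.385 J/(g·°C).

T_f is the heat-capacity-weighted average of the initial temperatures:
T_f = (82.04*242 + 1232*26.5 + 54.29*26.5) / (82.04 + 1232 + 54.29)
    = 53941 / 1368.3 ≈ 39.42 °C

T_f ≈ 39.4 °C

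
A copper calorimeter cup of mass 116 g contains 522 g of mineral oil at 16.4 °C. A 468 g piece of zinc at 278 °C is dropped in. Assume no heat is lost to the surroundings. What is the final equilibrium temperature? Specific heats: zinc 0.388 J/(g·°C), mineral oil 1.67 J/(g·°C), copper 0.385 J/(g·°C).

T_f ≈ 59.7 °C

Setting the total heat transfer to zero:
468×0.388×(T − 278) + 522×1.67×(T − 16.4) + 116×0.385×(T − 16.4) = 0
(181.58 + 871.74 + 44.66) T = 181.58×278 + 871.74×16.4 + 44.66×16.4
T = 65509/1098 ≈ 59.66 °C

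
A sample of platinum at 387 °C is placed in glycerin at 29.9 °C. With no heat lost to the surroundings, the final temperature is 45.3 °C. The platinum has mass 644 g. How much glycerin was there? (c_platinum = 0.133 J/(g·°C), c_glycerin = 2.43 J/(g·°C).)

m ≈ 782 g

|Q_platinum| = |Q_glycerin|:
644·0.133·(387 − 45.3) = m·2.43·(45.3 − 29.9)
37.42 m = 29267  ⇒  m ≈ 782.1 g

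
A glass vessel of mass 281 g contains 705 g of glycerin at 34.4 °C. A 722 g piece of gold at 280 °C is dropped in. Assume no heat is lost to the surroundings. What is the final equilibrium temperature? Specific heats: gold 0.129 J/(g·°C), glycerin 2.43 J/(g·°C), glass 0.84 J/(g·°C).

T_f is the heat-capacity-weighted average of the initial temperatures:
T_f = (93.14*280 + 1713.2*34.4 + 236.04*34.4) / (93.14 + 1713.2 + 236.04)
    = 93131 / 2042.3 ≈ 45.60 °C

T_f ≈ 45.6 °C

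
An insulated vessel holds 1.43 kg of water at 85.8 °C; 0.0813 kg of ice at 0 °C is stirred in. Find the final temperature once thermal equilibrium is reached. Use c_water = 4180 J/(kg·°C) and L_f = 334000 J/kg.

T_f ≈ 76.9 °C

Conservation of energy gives ΣQ = 0:
fusion: m_ice L_f = 0.0813·334000 = 27154; meltwater 0→T: 0.0813·4180·T = 339.83 T; water: 5977.4(T − 85.8)
6317.2 T = 512861 − 27154 = 485707
T ≈ 76.89 °C (positive, so assuming full melt was valid).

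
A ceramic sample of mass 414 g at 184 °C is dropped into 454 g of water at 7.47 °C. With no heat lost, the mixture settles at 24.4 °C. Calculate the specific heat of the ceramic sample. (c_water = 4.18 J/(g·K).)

c ≈ 0.486 J/(g·K)

m_s c (T_s − T_f) = m_water c_water (T_f − T_0):
414×c×(184 − 24.4) = 454×4.18×(24.4 − 7.47)
66074 c = 32128  ⇒  c ≈ 0.4862 J/(g·K)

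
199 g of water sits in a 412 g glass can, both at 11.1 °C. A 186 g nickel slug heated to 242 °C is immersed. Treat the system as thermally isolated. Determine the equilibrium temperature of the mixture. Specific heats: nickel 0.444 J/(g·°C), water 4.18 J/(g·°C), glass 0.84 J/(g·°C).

T_f = Σ m_i c_i T_i / Σ m_i c_i:
T_f = (82.58·242 + 831.82·11.1 + 346.08·11.1) / (82.58 + 831.82 + 346.08)
    = 33060 / 1260.5 ≈ 26.23 °C

T_f ≈ 26.2 °C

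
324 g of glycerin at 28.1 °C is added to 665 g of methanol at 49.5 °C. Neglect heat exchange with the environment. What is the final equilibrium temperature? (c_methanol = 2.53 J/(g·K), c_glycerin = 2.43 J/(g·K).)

Conservation of energy gives ΣQ = 0:
665×2.53×(T − 49.5) + 324×2.43×(T − 28.1) = 0
1682.4(T − 49.5) + 787.32(T − 28.1) = 0
(1682.4 + 787.32) T = 1682.4×49.5 + 787.32×28.1
T = 105405 / 2469.8 = 42.7 °C

T_f ≈ 42.7 °C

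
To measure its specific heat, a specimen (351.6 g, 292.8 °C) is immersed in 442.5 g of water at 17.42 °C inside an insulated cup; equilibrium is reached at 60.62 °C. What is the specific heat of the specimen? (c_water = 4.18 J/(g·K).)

Energy conservation, ΣQ = 0:
351.6×c×(60.62 − 292.8) + 442.5×4.18×(60.62 − 17.42) = 0
-81634 c = -79905
c = -79905/-81634 ≈ 0.9788 J/(g·K)

c ≈ 0.979 J/(g·K)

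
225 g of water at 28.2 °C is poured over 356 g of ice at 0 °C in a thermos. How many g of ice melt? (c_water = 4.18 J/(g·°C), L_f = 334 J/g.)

Cooling the water to 0 °C releases 225×4.18×28.2 = 26522 J.
To melt every bit of ice: 356×334 = 118904 J.
That's not enough to melt it all — equilibrium is at 0 °C with ice remaining.
m_melted×334 = 26522  ⇒  m_melted ≈ 79.41 g.

m_melted ≈ 79.4 g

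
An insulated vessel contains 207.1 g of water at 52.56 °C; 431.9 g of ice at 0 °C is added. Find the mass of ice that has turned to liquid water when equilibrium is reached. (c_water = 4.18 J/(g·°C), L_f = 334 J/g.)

Cooling the water to 0 °C releases 207.1·4.18·52.56 = 45500 J.
Fully melting the ice requires m_ice L_f = 431.9·334 = 144255 J.
45500 J < 144255 J, so only part of the ice melts and the system sits at 0 °C.
m_melt = 45500 / L_f = 136.2 g.

m_melted ≈ 136 g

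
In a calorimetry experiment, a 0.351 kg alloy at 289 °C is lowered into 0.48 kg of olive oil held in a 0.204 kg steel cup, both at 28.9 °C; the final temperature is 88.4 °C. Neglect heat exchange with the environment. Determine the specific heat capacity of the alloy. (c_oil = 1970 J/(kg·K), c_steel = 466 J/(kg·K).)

c ≈ 879 J/(kg·K)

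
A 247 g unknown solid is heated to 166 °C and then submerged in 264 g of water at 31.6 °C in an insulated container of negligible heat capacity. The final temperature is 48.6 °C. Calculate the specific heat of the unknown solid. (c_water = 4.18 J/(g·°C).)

Energy conservation, ΣQ = 0:
247·c·(48.6 − 166) + 264·4.18·(48.6 − 31.6) = 0
-28998 c = -18760
c = -18760/-28998 ≈ 0.6469 J/(g·°C)

c ≈ 0.647 J/(g·°C)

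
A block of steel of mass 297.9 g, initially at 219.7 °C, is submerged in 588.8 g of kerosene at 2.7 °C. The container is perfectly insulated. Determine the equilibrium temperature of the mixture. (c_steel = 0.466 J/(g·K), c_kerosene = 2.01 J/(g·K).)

T_f ≈ 25.5 °C

Setting the total heat transfer to zero:
297.9×0.466×(T − 219.7) + 588.8×2.01×(T − 2.7) = 0
(138.82 + 1183.5) T = 138.82×219.7 + 1183.5×2.7
T = 33694/1322.3 ≈ 25.48 °C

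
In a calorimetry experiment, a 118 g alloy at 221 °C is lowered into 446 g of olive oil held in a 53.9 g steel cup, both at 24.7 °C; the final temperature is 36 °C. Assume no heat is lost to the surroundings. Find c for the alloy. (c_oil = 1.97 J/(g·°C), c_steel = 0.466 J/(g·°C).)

Let T be the final temperature. ΣQ_i = 0:
118·c·(36 − 221) + 446·1.97·(36 − 24.7) + 53.9·0.466·(36 − 24.7) = 0
-21830 c = -10212
c = -10212/-21830 ≈ 0.4678 J/(g·°C)

c ≈ 0.468 J/(g·°C)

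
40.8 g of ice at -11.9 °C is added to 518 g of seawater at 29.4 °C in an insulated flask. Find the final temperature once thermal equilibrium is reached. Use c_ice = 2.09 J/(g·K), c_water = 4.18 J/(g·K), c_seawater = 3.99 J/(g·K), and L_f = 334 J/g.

Energy balance with sensible and latent terms:
warm ice to 0 °C: 40.8·2.09·(0 − (-11.9)) = 1014.7
  melt ice: 40.8·334 = 13627
  warm the meltwater: 170.54 T
  seawater cools: 518·3.99·(T − 29.4) = 2066.8(T − 29.4)
2237.4 T = 60765 − 14642 = 46123
T ≈ 20.61 °C — above 0 °C, consistent with complete melting.

T_f ≈ 20.6 °C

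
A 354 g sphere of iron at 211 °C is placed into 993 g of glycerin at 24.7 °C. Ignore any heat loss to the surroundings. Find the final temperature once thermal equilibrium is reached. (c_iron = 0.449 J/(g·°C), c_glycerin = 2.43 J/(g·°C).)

T_f ≈ 36.2 °C

Let T be the final temperature. ΣQ_i = 0:
354·0.449·(T − 211) + 993·2.43·(T − 24.7) = 0
158.95(T − 211) + 2413(T − 24.7) = 0
(158.95 + 2413) T = 158.95·211 + 2413·24.7
T = 93138/2571.9 ≈ 36.21 °C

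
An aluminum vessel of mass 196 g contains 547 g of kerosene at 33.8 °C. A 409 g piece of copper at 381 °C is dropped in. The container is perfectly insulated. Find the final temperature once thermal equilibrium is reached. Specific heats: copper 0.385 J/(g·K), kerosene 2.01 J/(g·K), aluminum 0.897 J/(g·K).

Heat gained plus heat lost sum to zero:
409·0.385·(T − 381) + 547·2.01·(T − 33.8) + 196·0.897·(T − 33.8) = 0
157.47(T − 381) + 1099.5(T − 33.8) + 175.81(T − 33.8) = 0
1432.7 T = 103099
T = 103099/1432.7 ≈ 71.96 °C

T_f ≈ 72.0 °C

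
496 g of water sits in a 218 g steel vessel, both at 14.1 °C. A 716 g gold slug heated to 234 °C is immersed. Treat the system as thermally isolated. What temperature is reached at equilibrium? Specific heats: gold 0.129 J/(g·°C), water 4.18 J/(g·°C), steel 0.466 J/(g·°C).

Energy conservation, ΣQ = 0:
716·0.129·(T − 234) + 496·4.18·(T − 14.1) + 218·0.466·(T − 14.1) = 0
92.36(T − 234) + 2073.3(T − 14.1) + 101.59(T − 14.1) = 0
2267.2 T = 52279
T = 52279 / 2267.2 = 23.1 °C

T_f ≈ 23.1 °C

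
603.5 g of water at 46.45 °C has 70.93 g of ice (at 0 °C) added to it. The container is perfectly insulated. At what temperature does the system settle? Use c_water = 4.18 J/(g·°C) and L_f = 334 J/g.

Net heat exchanged in the isolated system is zero:
fusion: m_ice L_f = 70.93·334 = 23691; meltwater 0→T: 70.93·4.18·T = 296.49 T; water: 2522.6(T − 46.45)
2819.1 T = 117176 − 23691 = 93486
T ≈ 33.16 °C. Since T > 0 °C, the all-ice-melts assumption holds.

T_f ≈ 33.2 °C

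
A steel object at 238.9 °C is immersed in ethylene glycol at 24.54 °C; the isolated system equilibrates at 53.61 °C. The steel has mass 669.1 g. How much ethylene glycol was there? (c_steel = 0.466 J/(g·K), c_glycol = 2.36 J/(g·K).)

|Q_steel| = |Q_glycol|:
669.1×0.466×(238.9 − 53.61) = m×2.36×(53.61 − 24.54)
68.61 m = 57774  ⇒  m ≈ 842.1 g

m ≈ 842 g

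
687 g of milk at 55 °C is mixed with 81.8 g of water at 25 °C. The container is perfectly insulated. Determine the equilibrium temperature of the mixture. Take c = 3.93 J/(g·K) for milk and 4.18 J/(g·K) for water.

Heat lost by the milk equals heat gained by the water:
687*3.93*(55 − T) = 81.8*4.18*(T − 25)
2699.9(55 − T) = 341.92(T − 25)
3041.8 T = 157043  ⇒  T ≈ 51.63 °C

T_f ≈ 51.6 °C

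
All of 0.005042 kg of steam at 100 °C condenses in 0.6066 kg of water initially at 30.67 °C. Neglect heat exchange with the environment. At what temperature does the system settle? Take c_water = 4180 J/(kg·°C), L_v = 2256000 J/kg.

T_f ≈ 35.7 °C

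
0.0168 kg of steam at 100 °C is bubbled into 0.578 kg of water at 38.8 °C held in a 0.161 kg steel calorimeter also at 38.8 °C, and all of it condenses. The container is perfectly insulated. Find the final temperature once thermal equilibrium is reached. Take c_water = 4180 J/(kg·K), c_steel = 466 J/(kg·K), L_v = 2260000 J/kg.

T_f ≈ 55.3 °C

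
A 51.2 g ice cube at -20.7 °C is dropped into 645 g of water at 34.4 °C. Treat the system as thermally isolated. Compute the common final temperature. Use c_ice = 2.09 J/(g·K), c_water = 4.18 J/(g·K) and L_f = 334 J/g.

Energy conservation, ΣQ = 0:
ice -20.7→0 °C: 51.2·2.09·20.7 = 2215.1
  latent heat to melt: 51.2·334 = 17101
  warm the meltwater: 214.02 T
  water cools: 645·4.18·(T − 34.4) = 2696.1(T − 34.4)
2910.1 T = 92746 − 19316 = 73430
T ≈ 25.23 °C. Since T > 0 °C, the all-ice-melts assumption holds.

T_f ≈ 25.2 °C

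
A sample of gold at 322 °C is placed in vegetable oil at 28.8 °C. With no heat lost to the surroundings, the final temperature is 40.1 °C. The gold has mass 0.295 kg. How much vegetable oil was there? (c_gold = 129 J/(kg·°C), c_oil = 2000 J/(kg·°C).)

Net heat exchanged in the isolated system is zero:
0.295×129×(40.1 − 322) + m×2000×(40.1 − 28.8) = 0
22600 m = 10728
m = 10728/22600 ≈ 0.4747 kg

m ≈ 0.475 kg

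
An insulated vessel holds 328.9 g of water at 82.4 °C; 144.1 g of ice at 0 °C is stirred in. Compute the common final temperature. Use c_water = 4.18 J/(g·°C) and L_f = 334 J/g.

Taking heat into each body as positive, Σ m c ΔT = 0:
latent heat to melt: 144.1·334 = 48129; meltwater 0→T: 144.1·4.18·T = 602.34 T; water cools: 328.9·4.18·(T − 82.4) = 1374.8(T − 82.4)
1977.1 T = 113284 − 48129 = 65154
T ≈ 32.95 °C — above 0 °C, consistent with complete melting.

T_f ≈ 33.0 °C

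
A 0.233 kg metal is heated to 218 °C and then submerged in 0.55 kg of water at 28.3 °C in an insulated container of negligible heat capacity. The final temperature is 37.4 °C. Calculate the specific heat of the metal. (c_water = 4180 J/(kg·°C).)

m_s c (T_s − T_f) = m_water c_water (T_f − T_0):
0.233×c×(218 − 37.4) = 0.55×4180×(37.4 − 28.3)
42.08 c = 20921  ⇒  c ≈ 497.2 J/(kg·°C)

c ≈ 497 J/(kg·°C)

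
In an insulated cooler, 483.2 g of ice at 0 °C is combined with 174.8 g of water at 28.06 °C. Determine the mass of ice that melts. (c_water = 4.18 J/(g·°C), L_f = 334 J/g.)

m_melted ≈ 61.4 g

Cooling the water to 0 °C releases 174.8×4.18×28.06 = 20502 J.
To melt every bit of ice: 483.2×334 = 161389 J.
Since 20502 < 161389 J, not all the ice melts; equilibrium is at 0 °C.
m_melt = 20502 / L_f = 61.38 g.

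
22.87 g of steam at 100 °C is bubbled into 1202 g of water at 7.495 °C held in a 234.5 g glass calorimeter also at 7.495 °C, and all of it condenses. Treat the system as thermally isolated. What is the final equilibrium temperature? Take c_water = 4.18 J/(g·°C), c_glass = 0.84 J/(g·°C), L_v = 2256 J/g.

T_f ≈ 18.9 °C

Setting the total heat transfer to zero:
condense steam: −22.87×2256 = −51595
  condensate cools 100→T: 22.87×4.18×(T − 100) = 95.6(T − 100)
  water warms: 1202×4.18×(T − 7.495) = 5024.4(T − 7.495)
  cup: 196.98(T − 7.495)
5316.9 T = 51595 + 9559.7 + 39134 = 100288
T ≈ 18.86 °C (< 100 °C, so full condensation is consistent).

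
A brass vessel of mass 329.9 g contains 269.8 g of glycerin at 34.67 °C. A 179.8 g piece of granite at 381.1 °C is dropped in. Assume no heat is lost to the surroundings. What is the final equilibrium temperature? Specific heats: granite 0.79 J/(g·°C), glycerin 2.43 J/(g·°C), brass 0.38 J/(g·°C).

T_f = Σ m_i c_i T_i / Σ m_i c_i:
T_f = (142.04*381.1 + 655.61*34.67 + 125.36*34.67) / (142.04 + 655.61 + 125.36)
    = 81209 / 923.02 ≈ 87.98 °C

T_f ≈ 88.0 °C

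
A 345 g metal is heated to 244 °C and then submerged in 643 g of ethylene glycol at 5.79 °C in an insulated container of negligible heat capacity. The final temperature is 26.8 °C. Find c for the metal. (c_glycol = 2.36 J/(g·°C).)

c ≈ 0.425 J/(g·°C)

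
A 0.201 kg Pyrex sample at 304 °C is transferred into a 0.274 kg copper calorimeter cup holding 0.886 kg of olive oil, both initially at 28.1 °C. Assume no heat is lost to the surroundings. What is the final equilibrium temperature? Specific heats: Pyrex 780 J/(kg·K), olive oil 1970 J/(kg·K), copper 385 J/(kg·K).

T_f ≈ 49.6 °C

Taking heat into each body as positive, Σ m c ΔT = 0:
0.201×780×(T − 304) + 0.886×1970×(T − 28.1) + 0.274×385×(T − 28.1) = 0
2007.7 T = 99672
T ≈ 49.64 °C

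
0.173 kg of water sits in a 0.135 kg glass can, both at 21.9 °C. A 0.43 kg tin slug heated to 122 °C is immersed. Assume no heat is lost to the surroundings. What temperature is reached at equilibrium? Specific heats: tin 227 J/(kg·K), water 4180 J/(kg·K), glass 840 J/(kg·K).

With ΣQ=0 the equilibrium temperature is the m·c-weighted mean:
T_f = (97.61·122 + 723.14·21.9 + 113.4·21.9) / (97.61 + 723.14 + 113.4)
    = 30229 / 934.15 ≈ 32.36 °C

T_f ≈ 32.4 °C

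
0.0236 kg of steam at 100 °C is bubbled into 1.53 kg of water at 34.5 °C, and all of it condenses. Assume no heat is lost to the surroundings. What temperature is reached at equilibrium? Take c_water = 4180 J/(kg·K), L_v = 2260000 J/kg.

Conservation of energy gives ΣQ = 0:
latent heat released on condensation: 0.0236·2260000 = 53336; condensed water 100 °C→T: 98.65(T − 100); water warms: 1.53·4180·(T − 34.5) = 6395.4(T − 34.5)
6494 T = 53336 + 9864.8 + 220641 = 283842
T ≈ 43.71 °C (< 100 °C, so full condensation is consistent).

T_f ≈ 43.7 °C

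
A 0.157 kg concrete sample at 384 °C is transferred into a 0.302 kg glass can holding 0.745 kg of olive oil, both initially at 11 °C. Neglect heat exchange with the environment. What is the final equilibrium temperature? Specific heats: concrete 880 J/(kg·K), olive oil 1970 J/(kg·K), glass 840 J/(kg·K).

T_f ≈ 38.7 °C

Net heat exchanged in the isolated system is zero:
0.157×880×(T − 384) + 0.745×1970×(T − 11) + 0.302×840×(T − 11) = 0
1859.5 T = 71988
T = 71988/1859.5 ≈ 38.71 °C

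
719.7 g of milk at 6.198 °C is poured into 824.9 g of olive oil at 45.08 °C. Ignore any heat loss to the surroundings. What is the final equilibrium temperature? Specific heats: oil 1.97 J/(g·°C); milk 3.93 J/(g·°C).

Energy conservation, ΣQ = 0:
824.9*1.97*(T − 45.08) + 719.7*3.93*(T − 6.198) = 0
1625.1(T − 45.08) + 2828.4(T − 6.198) = 0
(1625.1 + 2828.4) T = 1625.1*45.08 + 2828.4*6.198
T = 90788/4453.5 ≈ 20.39 °C

T_f ≈ 20.4 °C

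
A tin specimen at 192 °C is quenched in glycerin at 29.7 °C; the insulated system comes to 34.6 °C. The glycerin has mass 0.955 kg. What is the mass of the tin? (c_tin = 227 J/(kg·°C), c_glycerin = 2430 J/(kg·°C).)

Heat gained plus heat lost sum to zero:
m×227×(34.6 − 192) + 0.955×2430×(34.6 − 29.7) = 0
-35730 m = -11371
m = -11371/-35730 ≈ 0.3183 kg

m ≈ 0.318 kg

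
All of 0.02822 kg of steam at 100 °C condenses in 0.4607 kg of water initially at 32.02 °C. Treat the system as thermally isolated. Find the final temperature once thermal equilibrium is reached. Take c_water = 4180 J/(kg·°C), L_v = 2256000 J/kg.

Let T be the final temperature. ΣQ_i = 0:
condense steam: −0.02822·2256000 = −63664
  condensed water 100 °C→T: 117.96(T − 100)
  water warms: 0.4607·4180·(T − 32.02) = 1925.7(T − 32.02)
2043.7 T = 63664 + 11796 + 61662 = 137122
T ≈ 67.10 °C — below 100 °C, confirming all the steam condensed.

T_f ≈ 67.1 °C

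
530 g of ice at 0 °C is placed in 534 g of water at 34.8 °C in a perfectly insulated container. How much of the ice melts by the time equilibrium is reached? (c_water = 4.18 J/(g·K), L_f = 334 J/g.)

Cooling the water to 0 °C releases 534·4.18·34.8 = 77678 J.
Fully melting the ice requires m_ice L_f = 530·334 = 177020 J.
Since 77678 < 177020 J, not all the ice melts; equilibrium is at 0 °C.
m_melted·334 = 77678  ⇒  m_melted ≈ 232.6 g.

m_melted ≈ 233 g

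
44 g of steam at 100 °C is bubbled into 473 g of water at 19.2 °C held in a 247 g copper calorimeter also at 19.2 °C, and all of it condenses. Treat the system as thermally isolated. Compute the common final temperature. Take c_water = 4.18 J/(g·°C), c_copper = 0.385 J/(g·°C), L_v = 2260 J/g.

T_f ≈ 69.9 °C

Energy conservation, ΣQ = 0:
condense steam: −44×2260 = −99440
  condensate cools 100→T: 44×4.18×(T − 100) = 183.92(T − 100)
  water warms: 473×4.18×(T − 19.2) = 1977.1(T − 19.2)
  copper cup: 247×0.385×(T − 19.2) = 95.09(T − 19.2)
2256.2 T = 99440 + 18392 + 39787 = 157619
T ≈ 69.86 °C (< 100 °C, so full condensation is consistent).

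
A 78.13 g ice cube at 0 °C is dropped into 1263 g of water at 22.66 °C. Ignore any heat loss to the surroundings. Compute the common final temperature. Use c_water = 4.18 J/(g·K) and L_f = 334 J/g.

Conservation of energy gives ΣQ = 0:
fusion: m_ice L_f = 78.13×334 = 26095
  meltwater 0→T: 78.13×4.18×T = 326.58 T
  water: 5279.3(T − 22.66)
5605.9 T = 119630 − 26095 = 93534
T ≈ 16.68 °C (positive, so assuming full melt was valid).

T_f ≈ 16.7 °C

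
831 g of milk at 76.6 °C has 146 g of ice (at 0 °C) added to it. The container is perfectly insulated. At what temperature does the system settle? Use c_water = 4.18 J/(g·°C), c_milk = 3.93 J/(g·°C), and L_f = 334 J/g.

T_f ≈ 52.0 °C

Conservation of energy gives ΣQ = 0:
fusion: m_ice L_f = 146·334 = 48764; warm the meltwater: 610.28 T; milk cools: 831·3.93·(T − 76.6) = 3265.8(T − 76.6)
3876.1 T = 250163 − 48764 = 201399
T ≈ 51.96 °C. Since T > 0 °C, the all-ice-melts assumption holds.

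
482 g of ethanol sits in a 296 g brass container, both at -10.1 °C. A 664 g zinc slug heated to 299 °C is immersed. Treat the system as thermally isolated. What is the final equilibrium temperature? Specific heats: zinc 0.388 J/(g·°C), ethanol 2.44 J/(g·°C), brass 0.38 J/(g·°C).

Let T be the final temperature. ΣQ_i = 0:
664×0.388×(T − 299) + 482×2.44×(T − (-10.1)) + 296×0.38×(T − (-10.1)) = 0
257.63(T − 299) + 1176.1(T − (-10.1)) + 112.48(T − (-10.1)) = 0
1546.2 T = 64018
T ≈ 41.40 °C

T_f ≈ 41.4 °C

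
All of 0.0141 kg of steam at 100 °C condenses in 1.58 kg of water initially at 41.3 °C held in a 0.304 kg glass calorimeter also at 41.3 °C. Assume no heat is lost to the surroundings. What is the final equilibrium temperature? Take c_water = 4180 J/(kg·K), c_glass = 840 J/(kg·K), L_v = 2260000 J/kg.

Energy conservation, ΣQ = 0:
latent heat released on condensation: 0.0141·2260000 = 31866; condensate cools 100→T: 0.0141·4180·(T − 100) = 58.94(T − 100); original water: 6604.4(T − 41.3); cup: 255.36(T − 41.3)
6918.7 T = 31866 + 5893.8 + 283308 = 321068
T ≈ 46.41 °C, under the boiling point, so the assumption holds.

T_f ≈ 46.4 °C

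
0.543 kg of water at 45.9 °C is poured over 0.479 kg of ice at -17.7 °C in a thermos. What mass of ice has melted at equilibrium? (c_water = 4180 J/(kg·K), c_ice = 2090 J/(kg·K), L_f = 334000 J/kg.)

Heat available from the water dropping to 0 °C: 0.543·4180·45.9 = 104181 J.
Of that, 0.479·2090·17.7 = 17720 J goes to bring the ice to 0 °C, leaving 86461 J.
Fully melting the ice requires m_ice L_f = 0.479·334000 = 159986 J.
Since 86461 < 159986 J, not all the ice melts; equilibrium is at 0 °C.
m_melt = 86461 / L_f = 0.2589 kg.

m_melted ≈ 0.259 kg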